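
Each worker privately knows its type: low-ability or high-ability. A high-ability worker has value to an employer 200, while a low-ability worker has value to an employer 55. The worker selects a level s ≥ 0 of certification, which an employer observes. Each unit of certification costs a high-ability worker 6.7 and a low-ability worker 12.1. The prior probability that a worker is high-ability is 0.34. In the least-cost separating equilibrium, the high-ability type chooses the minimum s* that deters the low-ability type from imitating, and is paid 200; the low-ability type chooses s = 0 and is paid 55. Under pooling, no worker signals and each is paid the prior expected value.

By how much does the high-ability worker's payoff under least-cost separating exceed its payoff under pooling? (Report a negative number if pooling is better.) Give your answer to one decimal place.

15.4

Least-cost separating signal: s* solves 55 = 200 − 12.1·s*, so s* = (200 − 55)/12.1 ≈ 11.9835.
High-ability type's separating payoff: 200 − 6.7 × s* = 200 − 6.7 × (200 − 55)/12.1 = 200 − 971.5/12.1 ≈ 119.711.
Pooling payoff: 0.34 × 200 + 0.66 × 55 = 104.3.
Difference: 119.711 − 104.3 = 15.411, i.e. 15.4 to one decimal place.
The high-ability type prefers to separate.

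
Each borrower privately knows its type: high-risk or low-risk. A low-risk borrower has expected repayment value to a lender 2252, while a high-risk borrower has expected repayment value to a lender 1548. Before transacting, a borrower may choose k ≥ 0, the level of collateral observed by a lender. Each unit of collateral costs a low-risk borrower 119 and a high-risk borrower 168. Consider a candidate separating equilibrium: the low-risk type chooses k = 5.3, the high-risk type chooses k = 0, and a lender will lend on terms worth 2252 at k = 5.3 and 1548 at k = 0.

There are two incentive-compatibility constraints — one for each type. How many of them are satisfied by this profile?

2

Low-risk type: signal → 2252 − 119 × 5.3 = 1621.3; deviate to 0 → 1548. IC holds (1621.3 ≥ 1548).
High-risk type: stay at 0 → 1548; mimic → 2252 − 168 × 5.3 = 1361.6. IC holds (1548 ≥ 1361.6).
2 of 2 constraints hold, so this is a separating equilibrium.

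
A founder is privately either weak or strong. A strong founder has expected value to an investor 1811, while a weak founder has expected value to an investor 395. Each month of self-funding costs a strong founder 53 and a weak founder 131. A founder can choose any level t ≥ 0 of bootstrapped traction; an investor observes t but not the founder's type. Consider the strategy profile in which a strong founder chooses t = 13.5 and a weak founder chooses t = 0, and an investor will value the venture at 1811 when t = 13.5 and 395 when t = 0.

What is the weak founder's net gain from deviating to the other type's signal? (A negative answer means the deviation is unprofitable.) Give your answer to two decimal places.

Playing t = 0 the weak founder receives 395.
Deviating to t = 13.5 brings payment 1811 at cost 131 × 13.5 = 1768.5, netting 42.5.
Gain from deviating: 42.5 − 395 = -352.50.
The gain is negative, so the weak type's incentive-compatibility constraint is satisfied.

-352.50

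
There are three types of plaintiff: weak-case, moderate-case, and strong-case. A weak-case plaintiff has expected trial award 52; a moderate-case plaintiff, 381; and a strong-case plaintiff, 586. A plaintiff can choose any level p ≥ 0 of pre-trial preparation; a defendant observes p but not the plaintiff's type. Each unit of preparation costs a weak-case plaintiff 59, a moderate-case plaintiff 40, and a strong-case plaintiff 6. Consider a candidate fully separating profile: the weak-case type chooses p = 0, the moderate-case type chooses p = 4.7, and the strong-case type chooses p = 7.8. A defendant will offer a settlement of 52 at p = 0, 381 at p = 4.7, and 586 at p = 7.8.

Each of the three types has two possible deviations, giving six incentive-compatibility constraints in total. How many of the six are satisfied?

Weak-case (own payoff 52): to p=4.7 gives 381 − 59×4.7 = 103.7 → profitable ✗; to p=7.8 gives 586 − 59×7.8 = 125.8 → profitable ✗.
Strong-case (own payoff 586 − 6×7.8 = 539.2): to p=0 gives 52 → no gain ✓; to p=4.7 gives 381 − 6×4.7 = 352.8 → no gain ✓.
Moderate-case (own payoff 381 − 40×4.7 = 193): to p=0 gives 52 → no gain ✓; to p=7.8 gives 586 − 40×7.8 = 274 → profitable ✗.
3 of the 6 constraints hold; not an equilibrium.

3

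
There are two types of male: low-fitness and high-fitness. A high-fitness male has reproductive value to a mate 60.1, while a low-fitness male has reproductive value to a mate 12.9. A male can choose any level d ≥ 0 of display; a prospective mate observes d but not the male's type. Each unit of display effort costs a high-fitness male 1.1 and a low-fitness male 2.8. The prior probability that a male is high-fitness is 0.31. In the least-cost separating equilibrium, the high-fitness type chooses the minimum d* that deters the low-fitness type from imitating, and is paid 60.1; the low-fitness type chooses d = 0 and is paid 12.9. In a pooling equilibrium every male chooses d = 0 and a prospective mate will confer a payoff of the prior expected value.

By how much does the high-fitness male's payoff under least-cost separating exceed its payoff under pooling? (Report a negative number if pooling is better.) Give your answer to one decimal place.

14.0

Least-cost separating signal: d* solves 12.9 = 60.1 − 2.8·d*, so d* = (60.1 − 12.9)/2.8 ≈ 16.8571.
High-fitness type's separating payoff: 60.1 − 1.1 × d* = 60.1 − 1.1 × (60.1 − 12.9)/2.8 = 60.1 − 51.92/2.8 ≈ 41.557.
Pooling payoff: 0.31 × 60.1 + 0.69 × 12.9 = 27.532.
Difference: 41.557 − 27.532 = 14.025, i.e. 14.0 to one decimal place.
The high-fitness type prefers to separate.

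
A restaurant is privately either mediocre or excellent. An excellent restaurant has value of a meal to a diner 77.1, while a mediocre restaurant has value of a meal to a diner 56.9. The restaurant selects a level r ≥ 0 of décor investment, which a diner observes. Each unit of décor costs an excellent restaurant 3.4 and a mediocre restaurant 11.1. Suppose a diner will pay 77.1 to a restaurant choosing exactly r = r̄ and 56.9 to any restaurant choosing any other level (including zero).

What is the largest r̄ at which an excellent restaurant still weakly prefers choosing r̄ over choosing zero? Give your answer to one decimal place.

Choosing r̄ yields the excellent type 77.1 − 3.4·r̄; choosing zero yields 56.9.
The excellent type is indifferent at 77.1 − 3.4·r̄ = 56.9, i.e. r̄ = (77.1 − 56.9) / 3.4 ≈ 5.9.
For any r̄ above 5.9 the excellent type would rather pool at zero, so separation collapses.

5.9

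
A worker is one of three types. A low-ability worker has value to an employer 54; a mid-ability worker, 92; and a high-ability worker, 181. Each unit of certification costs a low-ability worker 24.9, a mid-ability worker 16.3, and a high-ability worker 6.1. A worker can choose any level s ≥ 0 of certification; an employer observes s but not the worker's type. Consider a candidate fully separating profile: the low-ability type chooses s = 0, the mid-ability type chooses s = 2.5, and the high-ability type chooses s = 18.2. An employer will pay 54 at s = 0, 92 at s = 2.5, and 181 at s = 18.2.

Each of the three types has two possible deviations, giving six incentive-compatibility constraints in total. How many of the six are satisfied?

Low-ability (own payoff 54): to s=2.5 gives 92 − 24.9×2.5 = 29.75 → no gain ✓; to s=18.2 gives 181 − 24.9×18.2 = -272.18 → no gain ✓.
High-ability (own payoff 181 − 6.1×18.2 = 69.98): to s=0 gives 54 → no gain ✓; to s=2.5 gives 92 − 6.1×2.5 = 76.75 → profitable ✗.
Mid-ability (own payoff 92 − 16.3×2.5 = 51.25): to s=0 gives 54 → profitable ✗; to s=18.2 gives 181 − 16.3×18.2 = -115.66 → no gain ✓.
4 of the 6 constraints hold; not an equilibrium.

4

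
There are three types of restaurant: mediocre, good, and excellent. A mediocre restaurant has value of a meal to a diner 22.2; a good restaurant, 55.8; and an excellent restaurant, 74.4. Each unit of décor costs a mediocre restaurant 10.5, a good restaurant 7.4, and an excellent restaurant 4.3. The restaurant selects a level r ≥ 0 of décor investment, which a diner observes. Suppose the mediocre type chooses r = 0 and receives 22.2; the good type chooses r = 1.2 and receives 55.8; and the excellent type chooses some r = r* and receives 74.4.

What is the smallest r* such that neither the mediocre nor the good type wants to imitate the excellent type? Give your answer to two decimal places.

4.97

Mediocre type (on-path payoff 22.2) won't mimic when 22.2 ≥ 74.4 − 10.5·r*, i.e. r* ≥ 4.97.
Good type (on-path payoff 55.8 − 7.4×1.2 = 46.92) won't mimic when 46.92 ≥ 74.4 − 7.4·r*, i.e. r* ≥ 3.71.
Both must hold, so r* = max(4.97, 3.71) = 4.97. The mediocre type's constraint binds.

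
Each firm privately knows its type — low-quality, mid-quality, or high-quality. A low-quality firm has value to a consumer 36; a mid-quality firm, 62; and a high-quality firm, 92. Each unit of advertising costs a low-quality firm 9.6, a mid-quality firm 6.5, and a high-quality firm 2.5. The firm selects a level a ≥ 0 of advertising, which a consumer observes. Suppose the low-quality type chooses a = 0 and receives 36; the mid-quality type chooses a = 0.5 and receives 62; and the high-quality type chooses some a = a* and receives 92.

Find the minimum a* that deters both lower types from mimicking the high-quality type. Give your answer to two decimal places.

Mid-quality type (on-path payoff 62 − 6.5×0.5 = 58.75) won't mimic when 58.75 ≥ 92 − 6.5·a*, i.e. a* ≥ 5.12.
Low-quality type (on-path payoff 36) won't mimic when 36 ≥ 92 − 9.6·a*, i.e. a* ≥ 5.83.
Both must hold, so a* = max(5.83, 5.12) = 5.83. The low-quality type's constraint binds.

5.83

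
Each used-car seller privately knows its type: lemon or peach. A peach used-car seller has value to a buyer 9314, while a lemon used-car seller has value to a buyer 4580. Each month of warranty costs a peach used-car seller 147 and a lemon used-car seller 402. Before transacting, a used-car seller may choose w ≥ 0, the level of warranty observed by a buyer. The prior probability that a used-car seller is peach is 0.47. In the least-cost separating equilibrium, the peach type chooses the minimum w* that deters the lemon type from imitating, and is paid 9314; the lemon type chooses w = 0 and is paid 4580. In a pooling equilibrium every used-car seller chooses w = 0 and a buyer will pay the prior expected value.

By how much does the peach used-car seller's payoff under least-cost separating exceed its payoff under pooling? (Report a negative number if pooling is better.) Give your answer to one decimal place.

Least-cost separating signal: w* solves 4580 = 9314 − 402·w*, so w* = (9314 − 4580)/402 ≈ 11.7761.
Peach type's separating payoff: 9314 − 147 × w* = 9314 − 147 × (9314 − 4580)/402 = 9314 − 695898/402 ≈ 7582.910.
Pooling payoff: 0.47 × 9314 + 0.53 × 4580 = 6804.98.
Difference: 7582.910 − 6804.98 = 777.93, i.e. 777.9 to one decimal place.
The peach type prefers to separate.

777.9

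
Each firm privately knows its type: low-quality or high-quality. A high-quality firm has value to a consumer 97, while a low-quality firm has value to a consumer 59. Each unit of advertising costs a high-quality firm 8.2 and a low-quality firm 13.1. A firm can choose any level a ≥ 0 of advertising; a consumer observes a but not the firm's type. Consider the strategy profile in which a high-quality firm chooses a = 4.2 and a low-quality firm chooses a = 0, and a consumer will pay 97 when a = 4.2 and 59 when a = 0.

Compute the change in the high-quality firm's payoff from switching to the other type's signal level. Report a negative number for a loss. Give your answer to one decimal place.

Playing a = 4.2 the high-quality firm receives 97 − 8.2 × 4.2 = 62.56.
Deviating to a = 0 yields 59 instead.
Gain from deviating: 59 − 62.56 = -3.56, i.e. -3.6 to one decimal place.
The gain is negative, so the high-quality type's incentive-compatibility constraint is satisfied.

-3.6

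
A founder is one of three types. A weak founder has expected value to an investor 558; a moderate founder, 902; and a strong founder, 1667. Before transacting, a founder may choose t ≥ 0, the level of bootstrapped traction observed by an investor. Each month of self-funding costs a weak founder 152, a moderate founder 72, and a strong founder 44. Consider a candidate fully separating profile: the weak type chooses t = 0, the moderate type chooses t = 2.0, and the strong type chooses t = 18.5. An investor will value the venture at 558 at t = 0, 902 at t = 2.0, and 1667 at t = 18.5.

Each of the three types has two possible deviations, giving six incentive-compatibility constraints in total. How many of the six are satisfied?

5

Strong (own payoff 1667 − 44×18.5 = 853): to t=0 gives 558 → no gain ✓; to t=2.0 gives 902 − 44×2.0 = 814 → no gain ✓.
Moderate (own payoff 902 − 72×2.0 = 758): to t=0 gives 558 → no gain ✓; to t=18.5 gives 1667 − 72×18.5 = 335 → no gain ✓.
Weak (own payoff 558): to t=2.0 gives 902 − 152×2.0 = 598 → profitable ✗; to t=18.5 gives 1667 − 152×18.5 = -1145 → no gain ✓.
5 of the 6 constraints hold; not an equilibrium.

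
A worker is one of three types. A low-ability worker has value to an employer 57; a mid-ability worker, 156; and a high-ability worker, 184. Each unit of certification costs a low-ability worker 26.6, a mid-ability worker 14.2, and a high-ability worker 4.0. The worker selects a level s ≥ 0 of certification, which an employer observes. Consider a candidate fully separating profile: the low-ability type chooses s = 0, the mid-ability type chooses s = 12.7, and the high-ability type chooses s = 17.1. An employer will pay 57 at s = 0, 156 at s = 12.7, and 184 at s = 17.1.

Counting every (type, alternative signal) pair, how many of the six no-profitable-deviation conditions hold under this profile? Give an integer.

5

Mid-ability (own payoff 156 − 14.2×12.7 = -24.34): to s=0 gives 57 → profitable ✗; to s=17.1 gives 184 − 14.2×17.1 = -58.82 → no gain ✓.
High-ability (own payoff 184 − 4.0×17.1 = 115.6): to s=0 gives 57 → no gain ✓; to s=12.7 gives 156 − 4.0×12.7 = 105.2 → no gain ✓.
Low-ability (own payoff 57): to s=12.7 gives 156 − 26.6×12.7 = -181.82 → no gain ✓; to s=17.1 gives 184 − 26.6×17.1 = -270.86 → no gain ✓.
5 of the 6 constraints hold; not an equilibrium.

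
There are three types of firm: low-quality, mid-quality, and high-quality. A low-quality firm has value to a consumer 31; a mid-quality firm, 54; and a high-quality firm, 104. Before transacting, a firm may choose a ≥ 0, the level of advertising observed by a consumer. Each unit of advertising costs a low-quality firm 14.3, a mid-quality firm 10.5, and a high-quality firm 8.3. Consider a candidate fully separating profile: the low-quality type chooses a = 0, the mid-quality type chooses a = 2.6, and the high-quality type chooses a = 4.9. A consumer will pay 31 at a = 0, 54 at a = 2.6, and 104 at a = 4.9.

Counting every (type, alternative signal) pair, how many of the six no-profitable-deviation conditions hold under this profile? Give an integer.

Low-quality (own payoff 31): to a=2.6 gives 54 − 14.3×2.6 = 16.82 → no gain ✓; to a=4.9 gives 104 − 14.3×4.9 = 33.93 → profitable ✗.
High-quality (own payoff 104 − 8.3×4.9 = 63.33): to a=0 gives 31 → no gain ✓; to a=2.6 gives 54 − 8.3×2.6 = 32.42 → no gain ✓.
Mid-quality (own payoff 54 − 10.5×2.6 = 26.7): to a=0 gives 31 → profitable ✗; to a=4.9 gives 104 − 10.5×4.9 = 52.55 → profitable ✗.
3 of the 6 constraints hold; not an equilibrium.

3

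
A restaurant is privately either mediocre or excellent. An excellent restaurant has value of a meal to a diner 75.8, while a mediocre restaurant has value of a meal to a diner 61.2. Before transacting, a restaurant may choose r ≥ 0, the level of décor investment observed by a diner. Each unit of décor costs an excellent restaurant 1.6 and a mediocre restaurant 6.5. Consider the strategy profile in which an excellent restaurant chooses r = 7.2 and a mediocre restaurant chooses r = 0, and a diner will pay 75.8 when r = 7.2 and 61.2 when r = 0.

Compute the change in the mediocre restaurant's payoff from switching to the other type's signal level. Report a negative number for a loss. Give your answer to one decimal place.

Playing r = 0 the mediocre restaurant receives 61.2.
Deviating to r = 7.2 brings payment 75.8 at cost 6.5 × 7.2 = 46.8, netting 29.
Gain from deviating: 29 − 61.2 = -32.2.
The gain is negative, so the mediocre type's incentive-compatibility constraint is satisfied.

-32.2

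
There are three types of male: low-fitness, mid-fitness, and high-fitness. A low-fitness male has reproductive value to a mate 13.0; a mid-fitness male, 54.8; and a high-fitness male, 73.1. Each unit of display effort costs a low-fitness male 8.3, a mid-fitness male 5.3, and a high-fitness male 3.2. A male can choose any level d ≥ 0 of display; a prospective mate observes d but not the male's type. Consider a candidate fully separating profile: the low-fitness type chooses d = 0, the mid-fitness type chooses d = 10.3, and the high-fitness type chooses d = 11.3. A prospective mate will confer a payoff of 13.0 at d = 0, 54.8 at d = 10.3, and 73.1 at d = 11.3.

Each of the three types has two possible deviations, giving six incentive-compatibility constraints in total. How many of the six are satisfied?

4

High-fitness (own payoff 73.1 − 3.2×11.3 = 36.94): to d=0 gives 13.0 → no gain ✓; to d=10.3 gives 54.8 − 3.2×10.3 = 21.84 → no gain ✓.
Low-fitness (own payoff 13.0): to d=10.3 gives 54.8 − 8.3×10.3 = -30.69 → no gain ✓; to d=11.3 gives 73.1 − 8.3×11.3 = -20.69 → no gain ✓.
Mid-fitness (own payoff 54.8 − 5.3×10.3 = 0.21): to d=0 gives 13.0 → profitable ✗; to d=11.3 gives 73.1 − 5.3×11.3 = 13.21 → profitable ✗.
4 of the 6 constraints hold; not an equilibrium.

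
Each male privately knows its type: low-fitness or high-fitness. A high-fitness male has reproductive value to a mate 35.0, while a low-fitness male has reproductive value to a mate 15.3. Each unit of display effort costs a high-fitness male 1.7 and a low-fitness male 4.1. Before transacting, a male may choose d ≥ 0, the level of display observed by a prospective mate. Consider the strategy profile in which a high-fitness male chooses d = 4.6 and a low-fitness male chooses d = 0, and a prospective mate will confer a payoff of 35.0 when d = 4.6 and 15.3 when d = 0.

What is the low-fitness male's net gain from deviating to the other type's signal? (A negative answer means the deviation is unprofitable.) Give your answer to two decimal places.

0.84

Playing d = 0 the low-fitness male receives 15.3.
Deviating to d = 4.6 brings payment 35.0 at cost 4.1 × 4.6 = 18.86, netting 16.14.
Gain from deviating: 16.14 − 15.3 = 0.84.
The gain is positive, so the low-fitness type's incentive-compatibility constraint is violated — this profile is not a separating equilibrium.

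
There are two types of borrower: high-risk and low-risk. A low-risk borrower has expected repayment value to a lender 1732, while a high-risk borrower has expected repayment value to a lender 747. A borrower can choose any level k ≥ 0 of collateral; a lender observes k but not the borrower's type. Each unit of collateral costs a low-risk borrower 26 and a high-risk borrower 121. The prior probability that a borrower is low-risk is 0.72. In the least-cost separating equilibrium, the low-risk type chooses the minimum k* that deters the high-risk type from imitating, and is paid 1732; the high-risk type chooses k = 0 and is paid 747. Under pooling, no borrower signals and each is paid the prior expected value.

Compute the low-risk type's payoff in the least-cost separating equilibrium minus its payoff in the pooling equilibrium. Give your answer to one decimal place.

Least-cost separating signal: k* solves 747 = 1732 − 121·k*, so k* = (1732 − 747)/121 ≈ 8.1405.
Low-risk type's separating payoff: 1732 − 26 × k* = 1732 − 26 × (1732 − 747)/121 = 1732 − 25610/121 ≈ 1520.347.
Pooling payoff: 0.72 × 1732 + 0.28 × 747 = 1456.2.
Difference: 1520.347 − 1456.2 = 64.147, i.e. 64.1 to one decimal place.
The low-risk type prefers to separate.

64.1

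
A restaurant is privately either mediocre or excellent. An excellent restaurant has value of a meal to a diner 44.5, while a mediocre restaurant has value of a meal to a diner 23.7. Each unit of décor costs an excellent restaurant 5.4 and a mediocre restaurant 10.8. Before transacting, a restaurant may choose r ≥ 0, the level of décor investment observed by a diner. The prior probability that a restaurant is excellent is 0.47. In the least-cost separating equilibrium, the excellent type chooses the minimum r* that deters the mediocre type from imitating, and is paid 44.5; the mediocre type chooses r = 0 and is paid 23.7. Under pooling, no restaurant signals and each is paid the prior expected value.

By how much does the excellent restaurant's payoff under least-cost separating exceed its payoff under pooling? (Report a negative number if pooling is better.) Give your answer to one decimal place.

0.6

Least-cost separating signal: r* solves 23.7 = 44.5 − 10.8·r*, so r* = (44.5 − 23.7)/10.8 ≈ 1.9259.
Excellent type's separating payoff: 44.5 − 5.4 × r* = 44.5 − 5.4 × (44.5 − 23.7)/10.8 = 44.5 − 112.32/10.8 = 34.1.
Pooling payoff: 0.47 × 44.5 + 0.53 × 23.7 = 33.476.
Difference: 34.1 − 33.476 = 0.624, i.e. 0.6 to one decimal place.
The excellent type prefers to separate.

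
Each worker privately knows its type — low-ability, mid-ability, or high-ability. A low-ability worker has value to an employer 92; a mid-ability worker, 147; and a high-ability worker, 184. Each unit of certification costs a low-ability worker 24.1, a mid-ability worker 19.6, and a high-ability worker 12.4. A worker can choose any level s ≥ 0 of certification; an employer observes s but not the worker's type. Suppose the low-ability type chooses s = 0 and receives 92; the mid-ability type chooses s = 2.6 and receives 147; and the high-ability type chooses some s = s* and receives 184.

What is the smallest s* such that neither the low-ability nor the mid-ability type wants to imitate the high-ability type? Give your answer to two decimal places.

4.49

Low-ability type (on-path payoff 92) won't mimic when 92 ≥ 184 − 24.1·s*, i.e. s* ≥ 3.82.
Mid-ability type (on-path payoff 147 − 19.6×2.6 = 96.04) won't mimic when 96.04 ≥ 184 − 19.6·s*, i.e. s* ≥ 4.49.
Both must hold, so s* = max(3.82, 4.49) = 4.49. The mid-ability type's constraint binds.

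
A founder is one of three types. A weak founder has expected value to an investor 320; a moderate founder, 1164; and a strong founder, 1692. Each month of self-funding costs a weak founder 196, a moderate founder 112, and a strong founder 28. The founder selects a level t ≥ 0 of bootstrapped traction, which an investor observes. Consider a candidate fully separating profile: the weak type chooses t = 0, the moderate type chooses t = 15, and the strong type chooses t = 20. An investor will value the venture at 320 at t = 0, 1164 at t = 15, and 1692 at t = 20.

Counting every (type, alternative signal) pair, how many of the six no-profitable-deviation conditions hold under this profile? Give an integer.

Strong (own payoff 1692 − 28×20 = 1132): to t=0 gives 320 → no gain ✓; to t=15 gives 1164 − 28×15 = 744 → no gain ✓.
Moderate (own payoff 1164 − 112×15 = -516): to t=0 gives 320 → profitable ✗; to t=20 gives 1692 − 112×20 = -548 → no gain ✓.
Weak (own payoff 320): to t=15 gives 1164 − 196×15 = -1776 → no gain ✓; to t=20 gives 1692 − 196×20 = -2228 → no gain ✓.
5 of the 6 constraints hold; not an equilibrium.

5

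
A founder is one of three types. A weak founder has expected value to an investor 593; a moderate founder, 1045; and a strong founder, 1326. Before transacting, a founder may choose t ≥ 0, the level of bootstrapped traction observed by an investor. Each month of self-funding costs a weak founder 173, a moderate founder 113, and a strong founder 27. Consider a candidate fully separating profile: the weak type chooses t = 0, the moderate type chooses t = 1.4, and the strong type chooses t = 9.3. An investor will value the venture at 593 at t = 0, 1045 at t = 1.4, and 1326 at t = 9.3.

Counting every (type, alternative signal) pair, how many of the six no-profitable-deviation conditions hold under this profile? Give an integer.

5

Weak (own payoff 593): to t=1.4 gives 1045 − 173×1.4 = 802.8 → profitable ✗; to t=9.3 gives 1326 − 173×9.3 = -282.9 → no gain ✓.
Strong (own payoff 1326 − 27×9.3 = 1074.9): to t=0 gives 593 → no gain ✓; to t=1.4 gives 1045 − 27×1.4 = 1007.2 → no gain ✓.
Moderate (own payoff 1045 − 113×1.4 = 886.8): to t=0 gives 593 → no gain ✓; to t=9.3 gives 1326 − 113×9.3 = 275.1 → no gain ✓.
5 of the 6 constraints hold; not an equilibrium.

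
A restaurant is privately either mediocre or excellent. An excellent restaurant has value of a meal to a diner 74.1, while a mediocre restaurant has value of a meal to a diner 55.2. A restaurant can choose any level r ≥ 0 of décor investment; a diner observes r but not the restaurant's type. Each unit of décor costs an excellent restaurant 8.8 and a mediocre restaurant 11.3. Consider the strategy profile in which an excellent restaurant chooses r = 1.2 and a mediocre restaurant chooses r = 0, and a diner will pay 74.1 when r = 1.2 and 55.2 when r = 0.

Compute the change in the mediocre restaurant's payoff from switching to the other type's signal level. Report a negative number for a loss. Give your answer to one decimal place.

5.3

Playing r = 0 the mediocre restaurant receives 55.2.
Deviating to r = 1.2 brings payment 74.1 at cost 11.3 × 1.2 = 13.56, netting 60.54.
Gain from deviating: 60.54 − 55.2 = 5.34, i.e. 5.3 to one decimal place.
The gain is positive, so the mediocre type's incentive-compatibility constraint is violated — this profile is not a separating equilibrium.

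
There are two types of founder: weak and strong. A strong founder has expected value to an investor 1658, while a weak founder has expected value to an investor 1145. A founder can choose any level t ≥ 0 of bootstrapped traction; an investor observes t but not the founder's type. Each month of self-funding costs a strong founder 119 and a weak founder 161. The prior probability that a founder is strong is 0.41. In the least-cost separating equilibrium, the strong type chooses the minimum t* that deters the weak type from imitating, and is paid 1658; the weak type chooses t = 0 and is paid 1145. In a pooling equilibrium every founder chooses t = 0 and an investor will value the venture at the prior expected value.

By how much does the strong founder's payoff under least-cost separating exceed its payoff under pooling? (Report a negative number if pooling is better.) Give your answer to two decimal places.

Least-cost separating signal: t* solves 1145 = 1658 − 161·t*, so t* = (1658 − 1145)/161 ≈ 3.1863.
Strong type's separating payoff: 1658 − 119 × t* = 1658 − 119 × (1658 − 1145)/161 = 1658 − 61047/161 ≈ 1278.8261.
Pooling payoff: 0.41 × 1658 + 0.59 × 1145 = 1355.33.
Difference: 1278.8261 − 1355.33 = -76.5039, i.e. -76.50 to two decimal places.
The strong type would prefer the pooling outcome.

-76.50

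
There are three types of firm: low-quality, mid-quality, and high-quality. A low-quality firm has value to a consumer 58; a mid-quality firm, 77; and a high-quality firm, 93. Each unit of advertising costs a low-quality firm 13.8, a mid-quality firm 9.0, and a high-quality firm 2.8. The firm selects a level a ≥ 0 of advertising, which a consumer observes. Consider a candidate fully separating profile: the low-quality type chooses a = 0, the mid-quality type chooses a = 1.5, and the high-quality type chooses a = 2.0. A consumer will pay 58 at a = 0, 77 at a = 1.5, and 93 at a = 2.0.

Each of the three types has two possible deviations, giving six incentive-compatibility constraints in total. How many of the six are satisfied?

4

Low-quality (own payoff 58): to a=1.5 gives 77 − 13.8×1.5 = 56.3 → no gain ✓; to a=2.0 gives 93 − 13.8×2.0 = 65.4 → profitable ✗.
Mid-quality (own payoff 77 − 9.0×1.5 = 63.5): to a=0 gives 58 → no gain ✓; to a=2.0 gives 93 − 9.0×2.0 = 75 → profitable ✗.
High-quality (own payoff 93 − 2.8×2.0 = 87.4): to a=0 gives 58 → no gain ✓; to a=1.5 gives 77 − 2.8×1.5 = 72.8 → no gain ✓.
4 of the 6 constraints hold; not an equilibrium.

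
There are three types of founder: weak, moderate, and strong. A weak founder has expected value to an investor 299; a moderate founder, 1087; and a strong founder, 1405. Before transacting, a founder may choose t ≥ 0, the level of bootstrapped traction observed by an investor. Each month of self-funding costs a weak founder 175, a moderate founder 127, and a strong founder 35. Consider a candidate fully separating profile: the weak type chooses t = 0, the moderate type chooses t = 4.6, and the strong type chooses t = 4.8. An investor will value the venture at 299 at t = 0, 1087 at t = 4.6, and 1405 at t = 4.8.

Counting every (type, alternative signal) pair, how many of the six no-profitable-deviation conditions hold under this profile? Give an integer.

Weak (own payoff 299): to t=4.6 gives 1087 − 175×4.6 = 282 → no gain ✓; to t=4.8 gives 1405 − 175×4.8 = 565 → profitable ✗.
Strong (own payoff 1405 − 35×4.8 = 1237): to t=0 gives 299 → no gain ✓; to t=4.6 gives 1087 − 35×4.6 = 926 → no gain ✓.
Moderate (own payoff 1087 − 127×4.6 = 502.8): to t=0 gives 299 → no gain ✓; to t=4.8 gives 1405 − 127×4.8 = 795.4 → profitable ✗.
4 of the 6 constraints hold; not an equilibrium.

4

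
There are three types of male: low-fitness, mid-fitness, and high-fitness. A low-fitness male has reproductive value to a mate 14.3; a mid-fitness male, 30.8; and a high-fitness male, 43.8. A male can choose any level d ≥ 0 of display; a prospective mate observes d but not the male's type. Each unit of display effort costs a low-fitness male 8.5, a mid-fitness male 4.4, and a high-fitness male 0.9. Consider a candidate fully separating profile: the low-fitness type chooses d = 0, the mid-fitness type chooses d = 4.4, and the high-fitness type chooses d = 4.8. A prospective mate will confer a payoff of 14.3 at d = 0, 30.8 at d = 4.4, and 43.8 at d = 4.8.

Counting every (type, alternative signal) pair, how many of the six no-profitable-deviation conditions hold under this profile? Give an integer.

High-fitness (own payoff 43.8 − 0.9×4.8 = 39.48): to d=0 gives 14.3 → no gain ✓; to d=4.4 gives 30.8 − 0.9×4.4 = 26.84 → no gain ✓.
Low-fitness (own payoff 14.3): to d=4.4 gives 30.8 − 8.5×4.4 = -6.6 → no gain ✓; to d=4.8 gives 43.8 − 8.5×4.8 = 3 → no gain ✓.
Mid-fitness (own payoff 30.8 − 4.4×4.4 = 11.44): to d=0 gives 14.3 → profitable ✗; to d=4.8 gives 43.8 − 4.4×4.8 = 22.68 → profitable ✗.
4 of the 6 constraints hold; not an equilibrium.

4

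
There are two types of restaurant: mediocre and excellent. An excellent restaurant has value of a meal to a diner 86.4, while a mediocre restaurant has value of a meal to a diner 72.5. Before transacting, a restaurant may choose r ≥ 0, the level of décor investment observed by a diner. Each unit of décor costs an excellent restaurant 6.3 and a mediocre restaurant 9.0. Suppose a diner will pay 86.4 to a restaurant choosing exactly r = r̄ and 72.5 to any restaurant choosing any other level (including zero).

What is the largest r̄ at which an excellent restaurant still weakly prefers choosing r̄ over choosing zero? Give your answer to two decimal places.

Choosing r̄ yields the excellent type 86.4 − 6.3·r̄; choosing zero yields 72.5.
The excellent type is indifferent at 86.4 − 6.3·r̄ = 72.5, i.e. r̄ = (86.4 − 72.5) / 6.3 ≈ 2.21.
For any r̄ above 2.21 the excellent type would rather pool at zero, so separation collapses.

2.21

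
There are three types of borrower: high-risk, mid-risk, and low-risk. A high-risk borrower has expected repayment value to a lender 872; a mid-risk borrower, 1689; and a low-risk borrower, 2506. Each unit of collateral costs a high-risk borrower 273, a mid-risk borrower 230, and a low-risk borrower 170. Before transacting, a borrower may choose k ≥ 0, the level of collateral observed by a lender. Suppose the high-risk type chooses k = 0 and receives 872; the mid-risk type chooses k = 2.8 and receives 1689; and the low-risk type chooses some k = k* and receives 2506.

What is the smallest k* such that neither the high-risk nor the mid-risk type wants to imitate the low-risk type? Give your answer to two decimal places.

6.35

High-risk type (on-path payoff 872) won't mimic when 872 ≥ 2506 − 273·k*, i.e. k* ≥ 5.99.
Mid-risk type (on-path payoff 1689 − 230×2.8 = 1045) won't mimic when 1045 ≥ 2506 − 230·k*, i.e. k* ≥ 6.35.
Both must hold, so k* = max(5.99, 6.35) = 6.35. The mid-risk type's constraint binds.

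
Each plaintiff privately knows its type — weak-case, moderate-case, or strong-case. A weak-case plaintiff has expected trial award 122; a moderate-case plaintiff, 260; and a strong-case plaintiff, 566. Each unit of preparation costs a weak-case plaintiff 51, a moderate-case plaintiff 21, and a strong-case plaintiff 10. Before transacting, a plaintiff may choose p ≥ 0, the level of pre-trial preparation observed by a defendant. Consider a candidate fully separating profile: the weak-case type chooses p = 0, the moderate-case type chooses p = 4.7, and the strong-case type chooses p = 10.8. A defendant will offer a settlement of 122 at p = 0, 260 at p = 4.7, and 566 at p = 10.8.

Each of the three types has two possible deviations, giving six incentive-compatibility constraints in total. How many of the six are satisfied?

5

Weak-case (own payoff 122): to p=4.7 gives 260 − 51×4.7 = 20.3 → no gain ✓; to p=10.8 gives 566 − 51×10.8 = 15.2 → no gain ✓.
Moderate-case (own payoff 260 − 21×4.7 = 161.3): to p=0 gives 122 → no gain ✓; to p=10.8 gives 566 − 21×10.8 = 339.2 → profitable ✗.
Strong-case (own payoff 566 − 10×10.8 = 458): to p=0 gives 122 → no gain ✓; to p=4.7 gives 260 − 10×4.7 = 213 → no gain ✓.
5 of the 6 constraints hold; not an equilibrium.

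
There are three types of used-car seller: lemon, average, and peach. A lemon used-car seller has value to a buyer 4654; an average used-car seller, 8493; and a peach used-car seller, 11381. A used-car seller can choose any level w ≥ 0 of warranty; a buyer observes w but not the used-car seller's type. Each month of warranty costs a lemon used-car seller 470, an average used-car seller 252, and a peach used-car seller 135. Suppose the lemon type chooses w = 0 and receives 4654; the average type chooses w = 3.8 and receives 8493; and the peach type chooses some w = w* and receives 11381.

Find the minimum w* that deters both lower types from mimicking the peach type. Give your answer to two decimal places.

15.26

Average type (on-path payoff 8493 − 252×3.8 = 7535.4) won't mimic when 7535.4 ≥ 11381 − 252·w*, i.e. w* ≥ 15.26.
Lemon type (on-path payoff 4654) won't mimic when 4654 ≥ 11381 − 470·w*, i.e. w* ≥ 14.31.
Both must hold, so w* = max(14.31, 15.26) = 15.26. The average type's constraint binds.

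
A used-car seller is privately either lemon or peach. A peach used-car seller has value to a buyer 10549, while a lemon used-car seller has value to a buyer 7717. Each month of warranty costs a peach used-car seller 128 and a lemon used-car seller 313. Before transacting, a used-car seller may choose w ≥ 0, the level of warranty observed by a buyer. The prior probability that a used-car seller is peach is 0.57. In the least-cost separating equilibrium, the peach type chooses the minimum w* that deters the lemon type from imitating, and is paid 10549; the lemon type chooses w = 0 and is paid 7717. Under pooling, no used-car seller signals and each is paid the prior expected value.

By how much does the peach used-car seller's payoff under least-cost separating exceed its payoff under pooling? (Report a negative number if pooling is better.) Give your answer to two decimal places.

59.63

Least-cost separating signal: w* solves 7717 = 10549 − 313·w*, so w* = (10549 − 7717)/313 ≈ 9.0479.
Peach type's separating payoff: 10549 − 128 × w* = 10549 − 128 × (10549 − 7717)/313 = 10549 − 362496/313 ≈ 9390.8658.
Pooling payoff: 0.57 × 10549 + 0.43 × 7717 = 9331.24.
Difference: 9390.8658 − 9331.24 = 59.6258, i.e. 59.63 to two decimal places.
The peach type prefers to separate.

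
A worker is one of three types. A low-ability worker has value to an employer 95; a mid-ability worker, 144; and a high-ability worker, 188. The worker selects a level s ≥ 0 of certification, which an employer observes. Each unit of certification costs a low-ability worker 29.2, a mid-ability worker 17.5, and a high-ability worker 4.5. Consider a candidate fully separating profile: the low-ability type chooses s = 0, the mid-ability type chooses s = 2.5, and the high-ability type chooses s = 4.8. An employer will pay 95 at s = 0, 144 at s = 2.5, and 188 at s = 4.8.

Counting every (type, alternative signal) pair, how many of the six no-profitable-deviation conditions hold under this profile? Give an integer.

5

High-ability (own payoff 188 − 4.5×4.8 = 166.4): to s=0 gives 95 → no gain ✓; to s=2.5 gives 144 − 4.5×2.5 = 132.75 → no gain ✓.
Mid-ability (own payoff 144 − 17.5×2.5 = 100.25): to s=0 gives 95 → no gain ✓; to s=4.8 gives 188 − 17.5×4.8 = 104 → profitable ✗.
Low-ability (own payoff 95): to s=2.5 gives 144 − 29.2×2.5 = 71 → no gain ✓; to s=4.8 gives 188 − 29.2×4.8 = 47.84 → no gain ✓.
5 of the 6 constraints hold; not an equilibrium.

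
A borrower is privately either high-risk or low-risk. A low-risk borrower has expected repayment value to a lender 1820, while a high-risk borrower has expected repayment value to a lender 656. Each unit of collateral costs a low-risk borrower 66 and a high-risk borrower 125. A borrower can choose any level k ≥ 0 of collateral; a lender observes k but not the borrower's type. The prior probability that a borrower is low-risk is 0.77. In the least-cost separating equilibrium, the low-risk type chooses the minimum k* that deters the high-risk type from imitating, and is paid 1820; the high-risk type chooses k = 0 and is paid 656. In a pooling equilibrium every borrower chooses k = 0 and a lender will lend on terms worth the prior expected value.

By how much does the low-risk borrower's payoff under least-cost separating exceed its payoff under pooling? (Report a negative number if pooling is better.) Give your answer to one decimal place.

-346.9

Least-cost separating signal: k* solves 656 = 1820 − 125·k*, so k* = (1820 − 656)/125 = 9.312.
Low-risk type's separating payoff: 1820 − 66 × k* = 1820 − 66 × (1820 − 656)/125 = 1820 − 76824/125 = 1205.408.
Pooling payoff: 0.77 × 1820 + 0.23 × 656 = 1552.28.
Difference: 1205.408 − 1552.28 = -346.872, i.e. -346.9 to one decimal place.
The low-risk type would prefer the pooling outcome.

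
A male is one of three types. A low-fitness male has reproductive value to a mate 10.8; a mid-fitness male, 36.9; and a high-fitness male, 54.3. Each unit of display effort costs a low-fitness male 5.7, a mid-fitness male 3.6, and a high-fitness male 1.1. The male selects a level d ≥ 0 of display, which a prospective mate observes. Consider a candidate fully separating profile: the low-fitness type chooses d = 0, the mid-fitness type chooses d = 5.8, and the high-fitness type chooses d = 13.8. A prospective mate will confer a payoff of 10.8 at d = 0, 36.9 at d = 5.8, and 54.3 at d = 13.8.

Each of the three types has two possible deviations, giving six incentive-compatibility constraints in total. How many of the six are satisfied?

High-fitness (own payoff 54.3 − 1.1×13.8 = 39.12): to d=0 gives 10.8 → no gain ✓; to d=5.8 gives 36.9 − 1.1×5.8 = 30.52 → no gain ✓.
Low-fitness (own payoff 10.8): to d=5.8 gives 36.9 − 5.7×5.8 = 3.84 → no gain ✓; to d=13.8 gives 54.3 − 5.7×13.8 = -24.36 → no gain ✓.
Mid-fitness (own payoff 36.9 − 3.6×5.8 = 16.02): to d=0 gives 10.8 → no gain ✓; to d=13.8 gives 54.3 − 3.6×13.8 = 4.62 → no gain ✓.
6 of the 6 constraints hold; this profile is a separating equilibrium.

6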